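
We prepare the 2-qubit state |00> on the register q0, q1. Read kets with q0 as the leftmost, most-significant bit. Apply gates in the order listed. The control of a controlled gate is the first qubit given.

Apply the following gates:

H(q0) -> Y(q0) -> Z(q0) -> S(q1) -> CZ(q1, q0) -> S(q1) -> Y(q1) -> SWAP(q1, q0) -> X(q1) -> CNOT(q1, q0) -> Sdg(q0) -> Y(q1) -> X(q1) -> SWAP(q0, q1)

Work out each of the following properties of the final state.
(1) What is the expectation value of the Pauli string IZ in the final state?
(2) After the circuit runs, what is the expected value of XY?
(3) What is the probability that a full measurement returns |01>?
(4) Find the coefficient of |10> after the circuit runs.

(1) In the final state, IZ has expectation 0.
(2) The expectation value of XY is 1.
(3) The probability of measuring |01> is 1/2.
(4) The amplitude on |10> is -sqrt(2)*I/2.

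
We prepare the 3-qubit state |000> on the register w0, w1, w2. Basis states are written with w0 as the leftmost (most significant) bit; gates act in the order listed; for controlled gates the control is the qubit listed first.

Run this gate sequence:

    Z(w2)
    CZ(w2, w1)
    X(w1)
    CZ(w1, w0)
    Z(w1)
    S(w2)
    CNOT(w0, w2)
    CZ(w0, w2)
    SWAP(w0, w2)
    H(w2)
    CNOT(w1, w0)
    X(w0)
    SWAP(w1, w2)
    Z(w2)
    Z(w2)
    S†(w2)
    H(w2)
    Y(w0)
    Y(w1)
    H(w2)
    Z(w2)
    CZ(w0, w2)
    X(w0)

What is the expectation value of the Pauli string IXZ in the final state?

The expectation value of IXZ is 1.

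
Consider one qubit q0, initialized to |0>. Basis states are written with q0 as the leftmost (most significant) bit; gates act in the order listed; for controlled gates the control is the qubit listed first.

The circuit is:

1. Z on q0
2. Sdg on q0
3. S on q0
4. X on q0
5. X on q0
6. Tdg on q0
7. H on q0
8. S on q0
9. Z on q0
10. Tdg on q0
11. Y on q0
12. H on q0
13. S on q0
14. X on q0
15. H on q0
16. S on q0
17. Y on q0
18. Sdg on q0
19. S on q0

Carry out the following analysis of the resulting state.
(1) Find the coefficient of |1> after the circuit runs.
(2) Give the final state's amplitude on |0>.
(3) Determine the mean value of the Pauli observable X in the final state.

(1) The amplitude on |1> is sqrt(2)*(-1 - exp(I*pi/4) - exp(3*I*pi/4) + I)/4.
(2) |0> carries amplitude sqrt(2)*(1 - I - exp(I*pi/4) - exp(3*I*pi/4))/4 in the final state.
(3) The observable X averages to 0.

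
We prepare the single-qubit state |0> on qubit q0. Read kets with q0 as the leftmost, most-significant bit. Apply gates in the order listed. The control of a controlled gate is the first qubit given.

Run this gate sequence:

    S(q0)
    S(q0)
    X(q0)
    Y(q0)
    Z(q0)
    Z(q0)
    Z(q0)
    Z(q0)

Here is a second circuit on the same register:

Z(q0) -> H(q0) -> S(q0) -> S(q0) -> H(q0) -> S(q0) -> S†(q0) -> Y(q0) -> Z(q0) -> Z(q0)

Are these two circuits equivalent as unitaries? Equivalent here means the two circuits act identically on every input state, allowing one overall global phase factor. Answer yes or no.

Yes: on every input state the two circuits agree up to one overall phase factor.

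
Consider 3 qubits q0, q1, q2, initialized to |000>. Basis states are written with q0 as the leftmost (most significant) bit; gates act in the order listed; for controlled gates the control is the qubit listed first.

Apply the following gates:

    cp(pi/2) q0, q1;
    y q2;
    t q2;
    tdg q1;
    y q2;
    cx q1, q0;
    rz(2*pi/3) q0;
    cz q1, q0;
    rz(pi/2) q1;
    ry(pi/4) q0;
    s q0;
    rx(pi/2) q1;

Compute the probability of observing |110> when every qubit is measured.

A full measurement returns |110> with probability 1/4 - sqrt(2)/8.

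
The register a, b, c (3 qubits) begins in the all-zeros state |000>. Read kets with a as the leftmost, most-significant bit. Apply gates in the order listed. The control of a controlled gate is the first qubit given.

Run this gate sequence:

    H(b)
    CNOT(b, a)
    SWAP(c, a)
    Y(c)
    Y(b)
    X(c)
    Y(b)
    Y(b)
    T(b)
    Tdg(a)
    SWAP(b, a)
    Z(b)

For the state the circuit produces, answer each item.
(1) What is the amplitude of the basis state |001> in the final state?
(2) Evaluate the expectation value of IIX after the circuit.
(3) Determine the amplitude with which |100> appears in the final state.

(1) The final state's coefficient on |001> equals -sqrt(2)/2.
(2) The observable IIX averages to 0.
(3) The final state's coefficient on |100> equals -sqrt(2)*exp(I*pi/4)/2.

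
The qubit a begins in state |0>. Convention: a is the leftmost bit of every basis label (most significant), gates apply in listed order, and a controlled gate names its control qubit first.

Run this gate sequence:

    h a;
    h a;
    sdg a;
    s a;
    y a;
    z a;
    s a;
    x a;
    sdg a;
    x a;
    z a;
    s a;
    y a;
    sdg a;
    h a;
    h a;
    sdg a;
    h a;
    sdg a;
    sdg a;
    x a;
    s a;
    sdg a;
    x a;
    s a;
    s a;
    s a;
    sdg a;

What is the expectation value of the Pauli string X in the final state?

The observable X averages to 1. Key observation: steps 20-25 multiply out to the identity, so the circuit reduces to the remaining gates.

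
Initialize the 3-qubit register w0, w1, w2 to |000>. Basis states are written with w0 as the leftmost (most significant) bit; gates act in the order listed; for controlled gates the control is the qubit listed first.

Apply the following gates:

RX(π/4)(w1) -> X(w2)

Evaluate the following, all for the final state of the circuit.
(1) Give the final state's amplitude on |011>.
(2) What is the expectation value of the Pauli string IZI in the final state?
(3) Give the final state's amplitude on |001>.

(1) |011> carries amplitude -I*sqrt(2 - sqrt(2))/2 in the final state.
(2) In the final state, IZI has expectation sqrt(2)/2.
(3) |001> carries amplitude sqrt(sqrt(2) + 2)/2 in the final state.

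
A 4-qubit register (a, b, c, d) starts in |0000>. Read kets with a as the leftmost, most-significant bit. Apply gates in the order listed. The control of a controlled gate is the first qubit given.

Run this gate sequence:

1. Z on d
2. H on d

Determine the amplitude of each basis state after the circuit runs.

The resulting statevector has amplitude sqrt(2)/2 on |0000>, sqrt(2)/2 on |0001>, and 0 on every other basis state.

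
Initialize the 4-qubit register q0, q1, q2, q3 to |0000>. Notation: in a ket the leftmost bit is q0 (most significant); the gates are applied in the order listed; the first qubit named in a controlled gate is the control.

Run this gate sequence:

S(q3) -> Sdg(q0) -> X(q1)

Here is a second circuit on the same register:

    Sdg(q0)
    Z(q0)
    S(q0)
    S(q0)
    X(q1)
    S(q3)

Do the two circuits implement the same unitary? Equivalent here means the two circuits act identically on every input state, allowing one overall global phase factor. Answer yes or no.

Yes: on every input state the two circuits agree up to one overall phase factor.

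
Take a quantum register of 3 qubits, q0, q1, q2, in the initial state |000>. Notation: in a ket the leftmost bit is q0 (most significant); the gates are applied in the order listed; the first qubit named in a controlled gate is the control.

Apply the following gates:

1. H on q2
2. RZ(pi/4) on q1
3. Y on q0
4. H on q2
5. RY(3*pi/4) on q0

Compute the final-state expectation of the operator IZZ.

In the final state, IZZ has expectation 1.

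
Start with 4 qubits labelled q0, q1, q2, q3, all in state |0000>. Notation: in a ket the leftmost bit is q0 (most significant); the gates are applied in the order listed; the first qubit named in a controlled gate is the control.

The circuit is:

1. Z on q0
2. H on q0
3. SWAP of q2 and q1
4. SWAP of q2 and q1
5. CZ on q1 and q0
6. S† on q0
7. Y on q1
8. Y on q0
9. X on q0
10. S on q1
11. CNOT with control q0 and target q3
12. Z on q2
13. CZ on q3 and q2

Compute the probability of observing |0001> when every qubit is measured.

Outcome |0001> occurs with probability 0. Key observation: gates 3-4 undo each other exactly, leaving only the rest of the circuit to track.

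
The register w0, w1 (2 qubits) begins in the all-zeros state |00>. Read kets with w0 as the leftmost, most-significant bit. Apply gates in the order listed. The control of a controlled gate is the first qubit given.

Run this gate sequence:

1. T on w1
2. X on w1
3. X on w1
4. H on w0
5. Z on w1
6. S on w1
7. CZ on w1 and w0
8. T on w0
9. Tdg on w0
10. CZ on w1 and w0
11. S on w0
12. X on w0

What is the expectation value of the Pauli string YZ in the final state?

In the final state, YZ has expectation -1. Key observation: the block from step 7 through step 10 cancels to the identity and can be dropped.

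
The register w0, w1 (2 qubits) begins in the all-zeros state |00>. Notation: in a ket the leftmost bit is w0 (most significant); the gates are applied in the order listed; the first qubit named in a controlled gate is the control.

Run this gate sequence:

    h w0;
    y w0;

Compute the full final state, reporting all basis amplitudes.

The final amplitudes are -sqrt(2)*I/2 on |00>, 0 on |01>, sqrt(2)*I/2 on |10>, 0 on |11>.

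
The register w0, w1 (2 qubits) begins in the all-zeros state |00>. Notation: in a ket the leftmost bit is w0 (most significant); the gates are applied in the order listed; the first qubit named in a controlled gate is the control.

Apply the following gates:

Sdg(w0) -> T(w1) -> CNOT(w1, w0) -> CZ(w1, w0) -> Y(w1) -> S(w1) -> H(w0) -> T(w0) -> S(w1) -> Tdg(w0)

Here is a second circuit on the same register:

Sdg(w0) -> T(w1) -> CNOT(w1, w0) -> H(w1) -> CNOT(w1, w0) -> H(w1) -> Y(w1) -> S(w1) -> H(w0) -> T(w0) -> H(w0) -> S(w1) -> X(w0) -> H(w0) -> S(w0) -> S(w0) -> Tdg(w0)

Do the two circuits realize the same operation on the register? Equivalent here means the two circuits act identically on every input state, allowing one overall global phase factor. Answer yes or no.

No: there is an input state on which the two circuits produce genuinely different outputs (not merely differing by a phase).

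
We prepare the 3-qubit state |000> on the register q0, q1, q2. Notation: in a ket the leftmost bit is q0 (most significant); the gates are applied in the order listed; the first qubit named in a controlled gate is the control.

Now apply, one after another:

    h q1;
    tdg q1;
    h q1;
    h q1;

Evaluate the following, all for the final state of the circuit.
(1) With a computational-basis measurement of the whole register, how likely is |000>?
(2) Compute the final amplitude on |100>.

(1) Outcome |000> occurs with probability 1/2. Key observation: the block from step 3 through step 4 cancels to the identity and can be dropped.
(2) The amplitude on |100> is 0.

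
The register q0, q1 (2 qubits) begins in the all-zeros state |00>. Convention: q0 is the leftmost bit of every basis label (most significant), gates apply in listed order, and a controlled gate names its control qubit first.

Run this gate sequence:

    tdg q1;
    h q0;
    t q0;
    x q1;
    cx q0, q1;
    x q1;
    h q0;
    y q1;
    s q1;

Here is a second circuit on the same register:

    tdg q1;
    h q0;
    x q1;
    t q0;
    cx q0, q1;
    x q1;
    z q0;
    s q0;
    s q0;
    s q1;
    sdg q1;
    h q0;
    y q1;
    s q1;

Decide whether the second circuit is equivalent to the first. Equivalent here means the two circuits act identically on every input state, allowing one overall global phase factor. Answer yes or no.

Yes: on every input state the two circuits agree up to one overall phase factor.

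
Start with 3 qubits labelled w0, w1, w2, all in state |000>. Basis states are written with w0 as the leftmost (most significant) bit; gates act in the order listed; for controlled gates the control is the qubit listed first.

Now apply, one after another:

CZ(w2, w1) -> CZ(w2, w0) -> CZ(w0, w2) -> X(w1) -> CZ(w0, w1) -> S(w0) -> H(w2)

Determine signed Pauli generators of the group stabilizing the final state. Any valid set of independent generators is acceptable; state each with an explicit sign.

The stabilizer group can be generated by +IIX, +ZII, -IZI, among other valid generating sets.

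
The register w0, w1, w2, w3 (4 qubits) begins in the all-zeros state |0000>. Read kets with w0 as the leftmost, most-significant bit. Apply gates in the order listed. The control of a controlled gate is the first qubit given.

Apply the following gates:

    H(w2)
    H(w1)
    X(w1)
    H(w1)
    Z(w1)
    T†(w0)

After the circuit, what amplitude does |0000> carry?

The amplitude on |0000> is sqrt(2)/2. Key observation: the block from step 2 through step 5 cancels to the identity and can be dropped.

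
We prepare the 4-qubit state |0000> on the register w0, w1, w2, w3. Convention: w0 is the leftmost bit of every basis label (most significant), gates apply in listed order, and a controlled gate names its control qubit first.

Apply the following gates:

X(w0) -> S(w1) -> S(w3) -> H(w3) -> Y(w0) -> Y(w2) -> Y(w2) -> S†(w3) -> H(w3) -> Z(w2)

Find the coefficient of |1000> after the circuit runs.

The final state's coefficient on |1000> equals 0.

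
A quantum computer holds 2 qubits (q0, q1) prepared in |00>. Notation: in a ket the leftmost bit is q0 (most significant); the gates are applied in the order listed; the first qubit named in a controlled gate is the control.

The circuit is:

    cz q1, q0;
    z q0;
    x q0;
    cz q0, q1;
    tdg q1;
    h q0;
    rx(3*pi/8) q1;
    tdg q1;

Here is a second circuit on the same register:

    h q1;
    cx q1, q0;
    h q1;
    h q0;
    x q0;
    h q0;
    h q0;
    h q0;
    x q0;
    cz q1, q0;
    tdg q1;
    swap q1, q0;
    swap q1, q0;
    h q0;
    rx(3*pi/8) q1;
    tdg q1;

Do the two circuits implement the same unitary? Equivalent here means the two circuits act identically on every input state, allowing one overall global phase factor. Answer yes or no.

No — the two circuits implement different unitaries, even allowing a global phase.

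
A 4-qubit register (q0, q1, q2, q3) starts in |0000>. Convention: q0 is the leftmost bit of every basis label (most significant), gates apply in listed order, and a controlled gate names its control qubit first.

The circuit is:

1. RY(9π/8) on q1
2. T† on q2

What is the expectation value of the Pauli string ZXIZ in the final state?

In the final state, ZXIZ has expectation -sqrt(2 - sqrt(2))/2.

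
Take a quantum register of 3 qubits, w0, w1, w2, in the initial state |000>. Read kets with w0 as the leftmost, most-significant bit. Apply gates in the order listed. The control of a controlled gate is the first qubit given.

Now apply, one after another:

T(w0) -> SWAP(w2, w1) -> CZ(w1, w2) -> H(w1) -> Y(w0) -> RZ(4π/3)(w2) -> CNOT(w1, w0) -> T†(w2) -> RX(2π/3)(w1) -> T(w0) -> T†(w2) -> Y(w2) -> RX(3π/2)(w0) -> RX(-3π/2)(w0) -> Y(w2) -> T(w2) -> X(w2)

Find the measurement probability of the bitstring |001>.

A full measurement returns |001> with probability 3/8. Key observation: steps 11-16 multiply out to the identity, so the circuit reduces to the remaining gates.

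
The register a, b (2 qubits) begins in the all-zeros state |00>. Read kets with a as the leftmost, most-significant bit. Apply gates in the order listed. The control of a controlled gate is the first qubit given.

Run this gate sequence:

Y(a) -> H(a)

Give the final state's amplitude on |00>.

The final state's coefficient on |00> equals sqrt(2)*I/2.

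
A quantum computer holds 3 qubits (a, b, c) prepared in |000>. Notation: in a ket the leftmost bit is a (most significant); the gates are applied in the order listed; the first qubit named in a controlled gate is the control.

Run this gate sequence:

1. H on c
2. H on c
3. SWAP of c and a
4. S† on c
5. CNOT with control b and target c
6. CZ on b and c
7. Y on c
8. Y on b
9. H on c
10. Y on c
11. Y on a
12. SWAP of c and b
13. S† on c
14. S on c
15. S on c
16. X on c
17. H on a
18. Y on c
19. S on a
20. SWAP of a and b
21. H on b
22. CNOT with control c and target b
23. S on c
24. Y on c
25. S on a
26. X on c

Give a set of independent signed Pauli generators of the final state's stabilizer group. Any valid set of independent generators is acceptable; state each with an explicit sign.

The stabilizer group can be generated by +YII, -IYI, -IIZ, among other valid generating sets.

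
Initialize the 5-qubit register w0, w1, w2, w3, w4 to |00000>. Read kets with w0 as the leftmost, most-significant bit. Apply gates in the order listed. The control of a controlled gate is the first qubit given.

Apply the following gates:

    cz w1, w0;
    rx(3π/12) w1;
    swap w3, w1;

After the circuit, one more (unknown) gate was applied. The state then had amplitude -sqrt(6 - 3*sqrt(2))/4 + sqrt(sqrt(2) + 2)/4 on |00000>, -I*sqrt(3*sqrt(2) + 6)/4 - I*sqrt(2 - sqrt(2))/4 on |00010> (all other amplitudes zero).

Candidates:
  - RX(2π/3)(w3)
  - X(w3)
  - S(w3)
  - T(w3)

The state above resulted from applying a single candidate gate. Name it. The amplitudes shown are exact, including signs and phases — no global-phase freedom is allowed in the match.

The unique candidate consistent with the amplitudes is RX(2π/3)(w3).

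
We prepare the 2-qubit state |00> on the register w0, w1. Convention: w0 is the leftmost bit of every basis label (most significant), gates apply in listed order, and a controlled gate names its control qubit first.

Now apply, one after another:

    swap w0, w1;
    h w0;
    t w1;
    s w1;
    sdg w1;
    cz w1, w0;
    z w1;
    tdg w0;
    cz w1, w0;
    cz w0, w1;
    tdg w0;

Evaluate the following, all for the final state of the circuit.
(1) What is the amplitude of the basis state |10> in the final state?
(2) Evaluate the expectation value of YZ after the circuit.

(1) The final state's coefficient on |10> equals -sqrt(2)*I/2. Key observation: gates 4-5 undo each other exactly, leaving only the rest of the circuit to track.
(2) The observable YZ averages to -1.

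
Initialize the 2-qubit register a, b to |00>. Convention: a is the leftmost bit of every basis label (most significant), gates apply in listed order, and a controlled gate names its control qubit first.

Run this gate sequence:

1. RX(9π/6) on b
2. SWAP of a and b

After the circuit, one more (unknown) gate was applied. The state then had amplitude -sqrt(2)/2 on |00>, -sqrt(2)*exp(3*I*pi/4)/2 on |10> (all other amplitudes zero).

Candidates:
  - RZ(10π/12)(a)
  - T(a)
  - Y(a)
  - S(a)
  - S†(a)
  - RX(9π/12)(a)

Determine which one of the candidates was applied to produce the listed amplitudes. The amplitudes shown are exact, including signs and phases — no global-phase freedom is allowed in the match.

The unique candidate consistent with the amplitudes is T(a).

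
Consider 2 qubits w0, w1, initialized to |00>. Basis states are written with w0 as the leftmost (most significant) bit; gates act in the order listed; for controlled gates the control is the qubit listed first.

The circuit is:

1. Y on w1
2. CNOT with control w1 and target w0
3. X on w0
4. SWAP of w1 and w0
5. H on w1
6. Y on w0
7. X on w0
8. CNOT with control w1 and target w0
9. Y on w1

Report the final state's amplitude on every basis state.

The final amplitudes are -sqrt(2)*I/2 on |00>, 0 on |01>, 0 on |10>, sqrt(2)*I/2 on |11>.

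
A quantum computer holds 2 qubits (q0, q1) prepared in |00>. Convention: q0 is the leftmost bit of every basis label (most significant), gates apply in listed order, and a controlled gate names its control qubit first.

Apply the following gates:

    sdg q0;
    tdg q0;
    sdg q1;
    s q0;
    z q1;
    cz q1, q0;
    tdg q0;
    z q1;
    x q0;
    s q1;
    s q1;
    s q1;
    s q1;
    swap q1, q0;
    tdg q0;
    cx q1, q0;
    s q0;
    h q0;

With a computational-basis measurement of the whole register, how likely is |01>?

The probability of measuring |01> is 1/2. Key observation: the block from step 10 through step 13 cancels to the identity and can be dropped.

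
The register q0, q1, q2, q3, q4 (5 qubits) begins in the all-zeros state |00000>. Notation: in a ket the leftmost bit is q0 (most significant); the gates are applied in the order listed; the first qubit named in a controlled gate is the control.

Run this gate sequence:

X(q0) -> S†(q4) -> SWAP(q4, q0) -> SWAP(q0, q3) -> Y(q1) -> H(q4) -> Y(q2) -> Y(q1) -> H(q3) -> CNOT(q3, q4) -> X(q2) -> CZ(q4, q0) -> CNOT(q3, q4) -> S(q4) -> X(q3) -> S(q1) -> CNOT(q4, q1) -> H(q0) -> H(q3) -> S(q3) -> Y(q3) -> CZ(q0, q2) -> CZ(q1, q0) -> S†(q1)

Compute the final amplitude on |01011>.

|01011> carries amplitude 1/2 in the final state.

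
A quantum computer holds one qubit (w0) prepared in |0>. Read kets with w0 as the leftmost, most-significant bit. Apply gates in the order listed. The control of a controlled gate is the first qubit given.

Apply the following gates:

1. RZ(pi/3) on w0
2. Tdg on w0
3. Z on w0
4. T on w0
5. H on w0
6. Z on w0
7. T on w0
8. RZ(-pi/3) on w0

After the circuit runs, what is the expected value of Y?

The expectation value of Y is -sqrt(2)/4 + sqrt(6)/4.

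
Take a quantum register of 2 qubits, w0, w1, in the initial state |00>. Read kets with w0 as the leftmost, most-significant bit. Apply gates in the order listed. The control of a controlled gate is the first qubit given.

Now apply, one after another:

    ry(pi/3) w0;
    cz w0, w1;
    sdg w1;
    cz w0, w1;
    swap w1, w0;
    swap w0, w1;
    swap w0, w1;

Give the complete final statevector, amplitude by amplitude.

After the circuit, the state carries amplitude sqrt(3)/2 on |00>, 1/2 on |01>, 0 on |10>, 0 on |11>. Key observation: the block from step 6 through step 7 cancels to the identity and can be dropped.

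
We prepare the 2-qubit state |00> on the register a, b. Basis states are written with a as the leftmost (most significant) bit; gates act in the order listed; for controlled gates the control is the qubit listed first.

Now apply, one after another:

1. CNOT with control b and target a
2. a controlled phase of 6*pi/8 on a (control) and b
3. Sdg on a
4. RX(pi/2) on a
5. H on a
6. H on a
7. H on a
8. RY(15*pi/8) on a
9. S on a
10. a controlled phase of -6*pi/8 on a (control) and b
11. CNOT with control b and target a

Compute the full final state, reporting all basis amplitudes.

After the circuit, the state carries amplitude (-1 + I)*exp(I*pi/16)/2 on |00>, 0 on |01>, (1 - I)*exp(I*pi/16)/2 on |10>, 0 on |11>.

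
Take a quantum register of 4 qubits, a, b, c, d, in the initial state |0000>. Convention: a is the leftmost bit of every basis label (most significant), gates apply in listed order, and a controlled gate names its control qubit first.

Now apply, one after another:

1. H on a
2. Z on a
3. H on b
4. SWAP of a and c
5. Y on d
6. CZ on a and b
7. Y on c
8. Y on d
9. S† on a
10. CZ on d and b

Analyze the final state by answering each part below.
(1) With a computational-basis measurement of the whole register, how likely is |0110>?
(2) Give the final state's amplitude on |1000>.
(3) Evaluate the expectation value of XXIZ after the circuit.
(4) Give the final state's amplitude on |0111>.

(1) A full measurement returns |0110> with probability 1/4.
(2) The final state's coefficient on |1000> equals 0.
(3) The expectation value of XXIZ is 0.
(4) The final state's coefficient on |0111> equals 0.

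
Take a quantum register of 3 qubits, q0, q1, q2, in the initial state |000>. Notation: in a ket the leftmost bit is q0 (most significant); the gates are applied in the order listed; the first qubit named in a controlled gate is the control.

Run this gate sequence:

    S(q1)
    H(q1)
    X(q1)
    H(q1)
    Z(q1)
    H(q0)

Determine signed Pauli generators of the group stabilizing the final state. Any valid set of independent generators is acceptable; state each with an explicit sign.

The stabilizer group can be generated by +XII, +IZI, +IIZ, among other valid generating sets. Key observation: the block from step 2 through step 5 cancels to the identity and can be dropped.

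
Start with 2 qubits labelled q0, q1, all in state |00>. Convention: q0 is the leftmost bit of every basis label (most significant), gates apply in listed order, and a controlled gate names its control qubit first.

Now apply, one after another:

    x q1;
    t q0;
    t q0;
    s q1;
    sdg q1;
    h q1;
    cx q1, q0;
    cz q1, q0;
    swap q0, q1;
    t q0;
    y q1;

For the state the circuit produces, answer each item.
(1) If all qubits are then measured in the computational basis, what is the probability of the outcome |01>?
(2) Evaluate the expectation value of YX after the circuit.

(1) Outcome |01> occurs with probability 1/2. Key observation: gates 4-5 undo each other exactly, leaving only the rest of the circuit to track.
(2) The expectation value of YX is -sqrt(2)/2.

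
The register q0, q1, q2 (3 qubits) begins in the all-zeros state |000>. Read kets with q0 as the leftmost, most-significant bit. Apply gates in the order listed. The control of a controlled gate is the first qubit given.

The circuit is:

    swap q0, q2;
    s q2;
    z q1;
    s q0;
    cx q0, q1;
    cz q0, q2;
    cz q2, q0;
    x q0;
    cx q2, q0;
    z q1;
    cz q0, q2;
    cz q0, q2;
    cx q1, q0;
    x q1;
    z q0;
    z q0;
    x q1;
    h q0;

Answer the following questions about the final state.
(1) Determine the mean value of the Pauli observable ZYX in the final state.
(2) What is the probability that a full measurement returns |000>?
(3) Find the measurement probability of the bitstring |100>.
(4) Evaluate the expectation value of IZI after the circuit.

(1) In the final state, ZYX has expectation 0. Key observation: gates 14-17 undo each other exactly, leaving only the rest of the circuit to track.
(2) The probability of measuring |000> is 1/2.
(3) Outcome |100> occurs with probability 1/2.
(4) The observable IZI averages to 1.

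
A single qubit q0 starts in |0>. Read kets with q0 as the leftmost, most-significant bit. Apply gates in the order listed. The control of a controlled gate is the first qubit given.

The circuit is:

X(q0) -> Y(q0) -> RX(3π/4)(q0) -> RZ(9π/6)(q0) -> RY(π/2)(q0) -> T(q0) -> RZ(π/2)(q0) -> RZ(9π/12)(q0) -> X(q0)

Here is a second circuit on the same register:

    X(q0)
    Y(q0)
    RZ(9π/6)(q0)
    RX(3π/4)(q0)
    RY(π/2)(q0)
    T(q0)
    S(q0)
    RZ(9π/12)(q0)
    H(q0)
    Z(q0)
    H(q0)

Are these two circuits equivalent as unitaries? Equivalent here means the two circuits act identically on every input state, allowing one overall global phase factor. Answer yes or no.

No: there is an input state on which the two circuits produce genuinely different outputs (not merely differing by a phase).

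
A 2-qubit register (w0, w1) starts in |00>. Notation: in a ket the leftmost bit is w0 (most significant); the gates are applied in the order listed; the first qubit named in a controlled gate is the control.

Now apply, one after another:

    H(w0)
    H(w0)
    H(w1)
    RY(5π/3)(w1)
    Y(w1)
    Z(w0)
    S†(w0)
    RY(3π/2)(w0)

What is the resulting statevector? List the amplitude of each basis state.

After the circuit, the state carries amplitude I*(1 - sqrt(3))/4 on |00>, I*(1 + sqrt(3))/4 on |01>, I*(-1 + sqrt(3))/4 on |10>, I*(-sqrt(3) - 1)/4 on |11>. Key observation: gates 1-2 undo each other exactly, leaving only the rest of the circuit to track.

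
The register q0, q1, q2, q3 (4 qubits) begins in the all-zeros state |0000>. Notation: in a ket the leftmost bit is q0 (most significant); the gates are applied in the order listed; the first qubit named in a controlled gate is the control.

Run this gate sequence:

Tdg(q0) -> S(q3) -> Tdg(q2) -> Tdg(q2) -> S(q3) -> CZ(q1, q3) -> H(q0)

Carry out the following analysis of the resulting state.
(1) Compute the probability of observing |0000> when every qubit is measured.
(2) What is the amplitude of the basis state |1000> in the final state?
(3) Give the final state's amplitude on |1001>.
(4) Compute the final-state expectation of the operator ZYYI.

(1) The probability of measuring |0000> is 1/2.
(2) The amplitude on |1000> is sqrt(2)/2.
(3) |1001> carries amplitude 0 in the final state.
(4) The expectation value of ZYYI is 0.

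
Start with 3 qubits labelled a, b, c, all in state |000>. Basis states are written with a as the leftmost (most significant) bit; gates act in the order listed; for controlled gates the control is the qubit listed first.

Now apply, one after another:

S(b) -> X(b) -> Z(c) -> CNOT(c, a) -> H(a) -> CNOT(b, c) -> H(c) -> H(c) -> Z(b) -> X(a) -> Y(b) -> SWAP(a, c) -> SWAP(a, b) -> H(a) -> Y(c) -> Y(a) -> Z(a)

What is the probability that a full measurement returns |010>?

The probability of measuring |010> is 1/4.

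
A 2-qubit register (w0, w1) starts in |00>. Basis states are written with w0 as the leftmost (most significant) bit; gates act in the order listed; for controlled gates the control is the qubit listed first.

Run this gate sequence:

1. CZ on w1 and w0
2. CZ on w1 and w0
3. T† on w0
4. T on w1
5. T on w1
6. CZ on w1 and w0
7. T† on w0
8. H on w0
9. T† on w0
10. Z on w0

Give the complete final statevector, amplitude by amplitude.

The resulting statevector has amplitude sqrt(2)/2 on |00>, 0 on |01>, sqrt(2)*exp(3*I*pi/4)/2 on |10>, 0 on |11>.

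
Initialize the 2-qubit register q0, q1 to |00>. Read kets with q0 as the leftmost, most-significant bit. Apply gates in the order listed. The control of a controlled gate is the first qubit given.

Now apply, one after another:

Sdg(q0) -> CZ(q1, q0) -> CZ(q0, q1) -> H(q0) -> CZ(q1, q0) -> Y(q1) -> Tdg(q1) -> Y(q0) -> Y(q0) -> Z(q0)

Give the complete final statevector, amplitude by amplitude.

The resulting statevector has amplitude 0 on |00>, sqrt(2)*exp(I*pi/4)/2 on |01>, 0 on |10>, -sqrt(2)*exp(I*pi/4)/2 on |11>.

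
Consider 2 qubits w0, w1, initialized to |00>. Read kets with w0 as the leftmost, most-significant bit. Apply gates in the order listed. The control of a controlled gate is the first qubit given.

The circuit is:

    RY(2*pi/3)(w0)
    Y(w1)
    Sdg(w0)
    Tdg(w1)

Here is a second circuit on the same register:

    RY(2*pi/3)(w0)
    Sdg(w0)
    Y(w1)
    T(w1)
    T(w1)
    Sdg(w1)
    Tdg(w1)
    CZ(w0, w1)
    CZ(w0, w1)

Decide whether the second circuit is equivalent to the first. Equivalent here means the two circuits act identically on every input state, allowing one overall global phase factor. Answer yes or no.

Yes: on every input state the two circuits agree up to one overall phase factor.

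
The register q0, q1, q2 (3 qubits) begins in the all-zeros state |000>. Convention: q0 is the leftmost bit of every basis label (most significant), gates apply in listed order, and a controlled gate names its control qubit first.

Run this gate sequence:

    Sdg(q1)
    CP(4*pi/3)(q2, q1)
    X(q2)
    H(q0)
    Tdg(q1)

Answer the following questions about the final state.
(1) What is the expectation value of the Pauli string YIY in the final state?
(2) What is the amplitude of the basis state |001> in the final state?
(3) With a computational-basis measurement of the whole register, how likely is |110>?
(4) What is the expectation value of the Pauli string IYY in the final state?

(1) The expectation value of YIY is 0.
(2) The final state's coefficient on |001> equals sqrt(2)/2.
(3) A full measurement returns |110> with probability 0.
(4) The observable IYY averages to 0.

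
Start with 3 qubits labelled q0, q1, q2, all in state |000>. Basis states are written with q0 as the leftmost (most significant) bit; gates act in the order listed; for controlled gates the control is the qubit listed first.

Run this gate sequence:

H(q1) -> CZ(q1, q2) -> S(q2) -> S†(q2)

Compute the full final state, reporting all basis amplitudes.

The final amplitudes are sqrt(2)/2 on |000>, sqrt(2)/2 on |010>, and 0 on every other basis state.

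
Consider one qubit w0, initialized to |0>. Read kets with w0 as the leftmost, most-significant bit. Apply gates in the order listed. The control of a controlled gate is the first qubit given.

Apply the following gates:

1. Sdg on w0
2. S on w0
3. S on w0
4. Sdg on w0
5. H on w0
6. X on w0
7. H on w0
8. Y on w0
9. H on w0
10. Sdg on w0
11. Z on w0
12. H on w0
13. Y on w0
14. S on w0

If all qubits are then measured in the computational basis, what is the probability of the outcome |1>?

A full measurement returns |1> with probability 1/2.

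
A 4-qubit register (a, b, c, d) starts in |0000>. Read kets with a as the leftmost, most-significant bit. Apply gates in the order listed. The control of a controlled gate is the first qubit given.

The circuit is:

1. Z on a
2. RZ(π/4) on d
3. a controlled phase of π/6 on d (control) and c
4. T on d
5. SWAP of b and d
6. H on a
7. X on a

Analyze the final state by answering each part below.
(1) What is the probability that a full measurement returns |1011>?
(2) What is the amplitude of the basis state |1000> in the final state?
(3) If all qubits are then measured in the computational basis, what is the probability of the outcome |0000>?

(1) The probability of measuring |1011> is 0.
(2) The amplitude on |1000> is -sqrt(2)*exp(7*I*pi/8)/2.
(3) The probability of measuring |0000> is 1/2.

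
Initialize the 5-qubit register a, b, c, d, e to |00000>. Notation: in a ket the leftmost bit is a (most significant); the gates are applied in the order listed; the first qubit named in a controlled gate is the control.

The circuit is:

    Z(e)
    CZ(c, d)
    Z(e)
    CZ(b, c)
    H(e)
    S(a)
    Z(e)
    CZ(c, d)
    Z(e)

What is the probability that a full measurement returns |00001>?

The probability of measuring |00001> is 1/2.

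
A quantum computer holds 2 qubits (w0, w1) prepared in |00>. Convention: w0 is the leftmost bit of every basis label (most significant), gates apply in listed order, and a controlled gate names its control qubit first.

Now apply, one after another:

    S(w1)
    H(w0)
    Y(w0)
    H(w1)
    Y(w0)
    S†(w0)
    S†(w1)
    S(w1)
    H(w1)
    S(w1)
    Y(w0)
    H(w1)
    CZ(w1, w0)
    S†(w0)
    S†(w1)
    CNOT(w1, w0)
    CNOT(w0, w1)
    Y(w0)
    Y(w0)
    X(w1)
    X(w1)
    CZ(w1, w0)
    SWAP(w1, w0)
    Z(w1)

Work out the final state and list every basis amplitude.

The final amplitudes are -1/2 on |00>, -I/2 on |01>, I/2 on |10>, 1/2 on |11>.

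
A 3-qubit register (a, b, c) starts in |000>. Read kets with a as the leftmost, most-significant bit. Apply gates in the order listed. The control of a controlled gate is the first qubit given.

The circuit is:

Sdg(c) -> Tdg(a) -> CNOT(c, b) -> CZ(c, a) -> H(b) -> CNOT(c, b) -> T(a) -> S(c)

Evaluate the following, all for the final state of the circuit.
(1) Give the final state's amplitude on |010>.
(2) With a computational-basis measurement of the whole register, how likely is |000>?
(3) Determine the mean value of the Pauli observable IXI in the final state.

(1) The amplitude on |010> is sqrt(2)/2.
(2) Outcome |000> occurs with probability 1/2.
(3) The expectation value of IXI is 1.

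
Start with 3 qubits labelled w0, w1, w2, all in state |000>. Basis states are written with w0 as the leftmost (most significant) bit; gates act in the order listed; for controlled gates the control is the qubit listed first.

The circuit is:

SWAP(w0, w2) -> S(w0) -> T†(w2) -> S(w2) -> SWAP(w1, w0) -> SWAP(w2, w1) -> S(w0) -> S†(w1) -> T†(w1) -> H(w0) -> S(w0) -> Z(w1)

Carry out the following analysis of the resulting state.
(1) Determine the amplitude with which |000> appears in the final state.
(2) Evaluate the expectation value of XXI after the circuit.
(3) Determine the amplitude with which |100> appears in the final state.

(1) The amplitude on |000> is sqrt(2)/2.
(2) The expectation value of XXI is 0.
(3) The final state's coefficient on |100> equals sqrt(2)*I/2.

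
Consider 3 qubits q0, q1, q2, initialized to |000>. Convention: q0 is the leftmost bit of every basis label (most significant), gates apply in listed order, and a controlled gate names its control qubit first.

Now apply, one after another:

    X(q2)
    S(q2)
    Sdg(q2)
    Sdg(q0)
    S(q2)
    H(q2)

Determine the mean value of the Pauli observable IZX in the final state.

The expectation value of IZX is -1.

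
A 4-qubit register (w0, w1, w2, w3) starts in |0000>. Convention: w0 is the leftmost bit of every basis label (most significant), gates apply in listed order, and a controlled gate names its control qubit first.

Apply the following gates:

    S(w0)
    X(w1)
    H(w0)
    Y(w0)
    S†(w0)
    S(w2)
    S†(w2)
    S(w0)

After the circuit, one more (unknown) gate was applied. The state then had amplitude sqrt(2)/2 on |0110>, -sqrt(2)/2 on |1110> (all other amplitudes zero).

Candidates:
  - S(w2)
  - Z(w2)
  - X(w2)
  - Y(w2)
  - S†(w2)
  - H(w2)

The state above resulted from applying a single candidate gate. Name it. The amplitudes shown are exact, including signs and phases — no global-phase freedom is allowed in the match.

The applied gate was Y(w2). Key observation: steps 5-8 multiply out to the identity, so the circuit reduces to the remaining gates.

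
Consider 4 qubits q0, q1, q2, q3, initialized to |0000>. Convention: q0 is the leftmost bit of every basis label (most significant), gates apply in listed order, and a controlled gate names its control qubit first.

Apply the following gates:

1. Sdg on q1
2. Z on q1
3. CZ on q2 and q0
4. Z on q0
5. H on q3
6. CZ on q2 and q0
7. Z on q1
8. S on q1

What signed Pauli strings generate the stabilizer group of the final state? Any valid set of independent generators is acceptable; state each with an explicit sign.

The stabilizer group can be generated by +IIIX, +ZIII, +IZII, +IIZI, among other valid generating sets.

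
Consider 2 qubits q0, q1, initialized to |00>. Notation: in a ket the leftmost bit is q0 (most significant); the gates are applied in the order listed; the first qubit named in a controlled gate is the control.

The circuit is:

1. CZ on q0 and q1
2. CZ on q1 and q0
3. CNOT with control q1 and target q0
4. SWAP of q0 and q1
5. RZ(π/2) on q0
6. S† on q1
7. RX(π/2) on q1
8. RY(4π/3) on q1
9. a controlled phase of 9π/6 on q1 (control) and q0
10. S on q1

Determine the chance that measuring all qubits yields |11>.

Outcome |11> occurs with probability 0.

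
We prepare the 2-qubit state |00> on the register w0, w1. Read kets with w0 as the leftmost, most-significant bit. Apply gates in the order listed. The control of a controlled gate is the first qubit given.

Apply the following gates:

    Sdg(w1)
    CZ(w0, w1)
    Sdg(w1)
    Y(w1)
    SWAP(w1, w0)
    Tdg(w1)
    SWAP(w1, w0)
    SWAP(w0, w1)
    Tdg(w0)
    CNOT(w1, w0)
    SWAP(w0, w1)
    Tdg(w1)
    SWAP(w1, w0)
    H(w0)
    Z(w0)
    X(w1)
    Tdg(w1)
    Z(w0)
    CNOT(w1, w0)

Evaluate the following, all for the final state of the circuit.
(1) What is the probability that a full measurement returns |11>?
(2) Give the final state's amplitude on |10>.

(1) Outcome |11> occurs with probability 1/2.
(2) The final state's coefficient on |10> equals 0.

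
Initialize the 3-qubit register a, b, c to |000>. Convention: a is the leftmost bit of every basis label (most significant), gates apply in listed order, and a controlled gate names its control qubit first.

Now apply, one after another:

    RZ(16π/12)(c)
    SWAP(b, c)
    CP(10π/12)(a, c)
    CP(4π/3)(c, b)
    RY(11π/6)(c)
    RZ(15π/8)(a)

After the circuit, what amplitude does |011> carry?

The amplitude on |011> is 0.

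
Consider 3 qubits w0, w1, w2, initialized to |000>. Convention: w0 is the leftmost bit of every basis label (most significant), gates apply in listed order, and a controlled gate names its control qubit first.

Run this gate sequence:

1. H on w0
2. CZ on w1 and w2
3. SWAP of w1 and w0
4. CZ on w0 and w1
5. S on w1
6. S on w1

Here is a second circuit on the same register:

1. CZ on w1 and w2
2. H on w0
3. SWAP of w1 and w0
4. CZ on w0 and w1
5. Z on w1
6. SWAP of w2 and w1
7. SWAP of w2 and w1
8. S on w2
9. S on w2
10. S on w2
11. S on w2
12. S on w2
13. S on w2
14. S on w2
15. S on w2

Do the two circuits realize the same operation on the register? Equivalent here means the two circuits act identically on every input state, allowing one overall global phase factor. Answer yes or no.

Yes, they are equivalent — the unitaries differ by at most a global phase.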